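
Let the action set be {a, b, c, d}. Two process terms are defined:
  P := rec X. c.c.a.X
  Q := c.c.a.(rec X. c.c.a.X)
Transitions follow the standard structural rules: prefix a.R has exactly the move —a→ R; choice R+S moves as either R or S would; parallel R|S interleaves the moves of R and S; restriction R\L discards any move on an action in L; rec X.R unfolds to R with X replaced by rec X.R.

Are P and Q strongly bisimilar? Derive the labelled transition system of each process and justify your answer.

YES

LTS(P): 3 reachable states
  s0 = rec X. c.c.a.X | --c--▸ s1
  s1 = c.a.(rec X. c.c.a.X) | --c--▸ s2
  s2 = a.(rec X. c.c.a.X) | --a--▸ s0
LTS(Q): 4 reachable states
  t0 = c.c.a.(rec X. c.c.a.X) | --c--▸ t1
  t1 = c.a.(rec X. c.c.a.X) | --c--▸ t2
  t2 = a.(rec X. c.c.a.X) | --a--▸ t3
  t3 = rec X. c.c.a.X | --c--▸ t1
Bisimilarity quotient blocks:
  B0 = {s0, t0, t3}
  B1 = {s1, t1}
  B2 = {s2, t2}
s0 ∈ B0, t0 ∈ B0 → same block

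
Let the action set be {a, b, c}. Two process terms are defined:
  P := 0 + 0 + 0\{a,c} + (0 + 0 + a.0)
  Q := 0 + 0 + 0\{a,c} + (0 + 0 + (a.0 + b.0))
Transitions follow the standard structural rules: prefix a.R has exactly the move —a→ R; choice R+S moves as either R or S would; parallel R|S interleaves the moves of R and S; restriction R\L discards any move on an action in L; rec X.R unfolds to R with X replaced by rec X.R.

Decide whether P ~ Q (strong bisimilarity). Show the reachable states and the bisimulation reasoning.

LTS(P): 2 reachable states
  u0 = 0 + 0 + 0\{a,c} + (0 + 0 + a.0) → =a=> u1
  u1 = 0 → stopped
LTS(Q): 2 reachable states
  v0 = 0 + 0 + 0\{a,c} + (0 + 0 + (a.0 + b.0)) → =a=> v1, =b=> v1
  v1 = 0 → stopped
Bisimilarity quotient blocks:
  B0 = {u0}
  B1 = {u1, v1}
  B2 = {v0}
u0 ∈ B0, v0 ∈ B2 → different blocks

NO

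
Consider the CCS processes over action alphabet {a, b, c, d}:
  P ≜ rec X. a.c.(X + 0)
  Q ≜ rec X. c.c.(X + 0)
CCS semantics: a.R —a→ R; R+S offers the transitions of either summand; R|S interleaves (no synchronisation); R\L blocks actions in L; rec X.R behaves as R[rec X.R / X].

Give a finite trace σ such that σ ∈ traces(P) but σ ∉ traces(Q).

Reachable graph of P (3 states):
  s0 = rec X. a.c.(X + 0) has moves -a-> s1
  s1 = c.((rec X. a.c.(X + 0)) + 0) has moves -c-> s2
  s2 = (rec X. a.c.(X + 0)) + 0 has moves -a-> s1
Reachable graph of Q (3 states):
  t0 = rec X. c.c.(X + 0) has moves -c-> t1
  t1 = c.((rec X. c.c.(X + 0)) + 0) has moves -c-> t2
  t2 = (rec X. c.c.(X + 0)) + 0 has moves -c-> t1
Trace ⟨a⟩ through P, begin at {s0}:
  after a @ step 1: {s1}
  — P admits the full trace.
Trace ⟨a⟩ through Q, begin at {t0}:
  after a @ step 1: ∅ (Q stuck)

a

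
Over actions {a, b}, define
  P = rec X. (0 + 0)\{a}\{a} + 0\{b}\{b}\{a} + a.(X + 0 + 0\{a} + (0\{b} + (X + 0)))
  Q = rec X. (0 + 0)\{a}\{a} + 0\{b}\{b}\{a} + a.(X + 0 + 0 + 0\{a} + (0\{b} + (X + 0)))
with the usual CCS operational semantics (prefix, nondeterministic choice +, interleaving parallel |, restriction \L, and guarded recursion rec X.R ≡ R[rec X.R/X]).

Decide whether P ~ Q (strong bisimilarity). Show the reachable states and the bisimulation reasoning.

YES

Reachable graph of P (2 states):
  m0 = rec X. (0 + 0)\{a}\{a} + 0\{b}\{b}\{a} + a.(X + 0 + 0\{a} + (0\{b} + (X + 0))) has moves =a=> m1
  m1 = (rec X. (0 + 0)\{a}\{a} + 0\{b}\{b}\{a} + a.(X + 0 + 0\{a} + (0\{b} + (X + 0)))) + 0 + 0\{a} + (0\{b} + ((rec X. (0 + 0)\{a}\{a} + 0\{b}\{b}\{a} + a.(X + 0 + 0\{a} + (0\{b} + (X + 0)))) + 0)) has moves =a=> m1
Reachable graph of Q (2 states):
  n0 = rec X. (0 + 0)\{a}\{a} + 0\{b}\{b}\{a} + a.(X + 0 + 0 + 0\{a} + (0\{b} + (X + 0))) has moves =a=> n1
  n1 = (rec X. (0 + 0)\{a}\{a} + 0\{b}\{b}\{a} + a.(X + 0 + 0 + 0\{a} + (0\{b} + (X + 0)))) + 0 + 0 + 0\{a} + (0\{b} + ((rec X. (0 + 0)\{a}\{a} + 0\{b}\{b}\{a} + a.(X + 0 + 0 + 0\{a} + (0\{b} + (X + 0)))) + 0)) has moves =a=> n1
Bisimilarity quotient blocks:
  B0 = {m0, m1, n0, n1}
m0 ∈ B0, n0 ∈ B0 → same block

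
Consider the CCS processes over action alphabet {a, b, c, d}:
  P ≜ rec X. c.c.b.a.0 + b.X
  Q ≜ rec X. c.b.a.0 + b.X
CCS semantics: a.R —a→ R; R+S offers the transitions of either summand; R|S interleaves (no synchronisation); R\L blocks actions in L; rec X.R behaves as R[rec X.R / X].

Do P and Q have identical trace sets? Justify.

LTS(P): 5 reachable states
  m0 = rec X. c.c.b.a.0 + b.X :: =b=> m0, =c=> m1
  m1 = c.b.a.0 :: =c=> m2
  m2 = b.a.0 :: =b=> m3
  m3 = a.0 :: =a=> m4
  m4 = 0 :: ∅
LTS(Q): 4 reachable states
  n0 = rec X. c.b.a.0 + b.X :: =b=> n0, =c=> n1
  n1 = b.a.0 :: =b=> n2
  n2 = a.0 :: =a=> n3
  n3 = 0 :: ∅
Run σ = ⟨cc⟩ on P: start {m0}
  step 1 (c): {m1}
  step 2 (c): {m2}
  — P admits the full trace.
Run σ = ⟨cc⟩ on Q: start {n0}
  step 1 (c): {n1}
  step 2 (c): no successor for Q

NO — witness ⟨cc⟩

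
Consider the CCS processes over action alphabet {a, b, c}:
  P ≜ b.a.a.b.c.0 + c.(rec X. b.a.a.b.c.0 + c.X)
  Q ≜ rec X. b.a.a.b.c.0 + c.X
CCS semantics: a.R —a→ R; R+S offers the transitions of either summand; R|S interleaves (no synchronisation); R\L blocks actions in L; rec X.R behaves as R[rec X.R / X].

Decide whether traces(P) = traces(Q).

Reachable graph of P (7 states):
  p0 = b.a.a.b.c.0 + c.(rec X. b.a.a.b.c.0 + c.X) | ··b··> p1, ··c··> p2
  p1 = a.a.b.c.0 | ··a··> p3
  p2 = rec X. b.a.a.b.c.0 + c.X | ··b··> p1, ··c··> p2
  p3 = a.b.c.0 | ··a··> p4
  p4 = b.c.0 | ··b··> p5
  p5 = c.0 | ··c··> p6
  p6 = 0 | deadlocked
Reachable graph of Q (6 states):
  q0 = rec X. b.a.a.b.c.0 + c.X | ··b··> q1, ··c··> q0
  q1 = a.a.b.c.0 | ··a··> q2
  q2 = a.b.c.0 | ··a··> q3
  q3 = b.c.0 | ··b··> q4
  q4 = c.0 | ··c··> q5
  q5 = 0 | deadlocked
Bisimilarity quotient blocks:
  B0 = {p0, p2, q0}
  B1 = {p1, q1}
  B2 = {p3, q2}
  B3 = {p4, q3}
  B4 = {p5, q4}
  B5 = {p6, q5}
p0 ∈ B0, q0 ∈ B0 → same block
Bisimilar ⇒ trace-equivalent.

YES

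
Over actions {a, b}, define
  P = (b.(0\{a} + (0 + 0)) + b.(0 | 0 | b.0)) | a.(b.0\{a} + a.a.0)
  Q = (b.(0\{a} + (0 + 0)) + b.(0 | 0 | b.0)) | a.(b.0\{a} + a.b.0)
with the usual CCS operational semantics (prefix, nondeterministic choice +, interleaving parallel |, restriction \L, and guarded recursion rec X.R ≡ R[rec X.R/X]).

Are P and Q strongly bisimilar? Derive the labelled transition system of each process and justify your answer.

NO

P's transition system — 20 states:
  m0 = (b.(0\{a} + (0 + 0)) + b.(0 | 0 | b.0)) | a.(b.0\{a} + a.a.0) :: --a--▸ m1, --b--▸ m2, --b--▸ m3
  m1 = (b.(0\{a} + (0 + 0)) + b.(0 | 0 | b.0)) | (b.0\{a} + a.a.0) :: --a--▸ m4, --b--▸ m5, --b--▸ m6, --b--▸ m7
  m2 = (0\{a} + (0 + 0)) | a.(b.0\{a} + a.a.0) :: --a--▸ m5
  m3 = 0 | 0 | b.0 | a.(b.0\{a} + a.a.0) :: --a--▸ m7, --b--▸ m8
  m4 = (b.(0\{a} + (0 + 0)) + b.(0 | 0 | b.0)) | a.0 :: --a--▸ m9, --b--▸ m10, --b--▸ m11
  m5 = (0\{a} + (0 + 0)) | (b.0\{a} + a.a.0) :: --a--▸ m10, --b--▸ m12
  m6 = (b.(0\{a} + (0 + 0)) + b.(0 | 0 | b.0)) | 0\{a} :: --b--▸ m12, --b--▸ m13
  m7 = 0 | 0 | b.0 | (b.0\{a} + a.a.0) :: --a--▸ m11, --b--▸ m13, --b--▸ m14
  m8 = 0 | 0 | 0 | a.(b.0\{a} + a.a.0) :: --a--▸ m14
  m9 = (b.(0\{a} + (0 + 0)) + b.(0 | 0 | b.0)) | 0 :: --b--▸ m15, --b--▸ m16
  m10 = (0\{a} + (0 + 0)) | a.0 :: --a--▸ m15
  m11 = 0 | 0 | b.0 | a.0 :: --a--▸ m16, --b--▸ m17
  m12 = (0\{a} + (0 + 0)) | 0\{a} :: ·
  m13 = 0 | 0 | b.0 | 0\{a} :: --b--▸ m18
  m14 = 0 | 0 | 0 | (b.0\{a} + a.a.0) :: --a--▸ m17, --b--▸ m18
  m15 = (0\{a} + (0 + 0)) | 0 :: ·
  m16 = 0 | 0 | b.0 | 0 :: --b--▸ m19
  m17 = 0 | 0 | 0 | a.0 :: --a--▸ m19
  m18 = 0 | 0 | 0 | 0\{a} :: ·
  m19 = 0 | 0 | 0 | 0 :: ·
Q's transition system — 20 states:
  n0 = (b.(0\{a} + (0 + 0)) + b.(0 | 0 | b.0)) | a.(b.0\{a} + a.b.0) :: --a--▸ n1, --b--▸ n2, --b--▸ n3
  n1 = (b.(0\{a} + (0 + 0)) + b.(0 | 0 | b.0)) | (b.0\{a} + a.b.0) :: --a--▸ n4, --b--▸ n5, --b--▸ n6, --b--▸ n7
  n2 = (0\{a} + (0 + 0)) | a.(b.0\{a} + a.b.0) :: --a--▸ n5
  n3 = 0 | 0 | b.0 | a.(b.0\{a} + a.b.0) :: --a--▸ n7, --b--▸ n8
  n4 = (b.(0\{a} + (0 + 0)) + b.(0 | 0 | b.0)) | b.0 :: --b--▸ n10, --b--▸ n11, --b--▸ n9
  n5 = (0\{a} + (0 + 0)) | (b.0\{a} + a.b.0) :: --a--▸ n9, --b--▸ n12
  n6 = (b.(0\{a} + (0 + 0)) + b.(0 | 0 | b.0)) | 0\{a} :: --b--▸ n12, --b--▸ n13
  n7 = 0 | 0 | b.0 | (b.0\{a} + a.b.0) :: --a--▸ n11, --b--▸ n13, --b--▸ n14
  n8 = 0 | 0 | 0 | a.(b.0\{a} + a.b.0) :: --a--▸ n14
  n9 = (0\{a} + (0 + 0)) | b.0 :: --b--▸ n15
  n10 = (b.(0\{a} + (0 + 0)) + b.(0 | 0 | b.0)) | 0 :: --b--▸ n15, --b--▸ n16
  n11 = 0 | 0 | b.0 | b.0 :: --b--▸ n16, --b--▸ n17
  n12 = (0\{a} + (0 + 0)) | 0\{a} :: ·
  n13 = 0 | 0 | b.0 | 0\{a} :: --b--▸ n18
  n14 = 0 | 0 | 0 | (b.0\{a} + a.b.0) :: --a--▸ n17, --b--▸ n18
  n15 = (0\{a} + (0 + 0)) | 0 :: ·
  n16 = 0 | 0 | b.0 | 0 :: --b--▸ n19
  n17 = 0 | 0 | 0 | b.0 :: --b--▸ n19
  n18 = 0 | 0 | 0 | 0\{a} :: ·
  n19 = 0 | 0 | 0 | 0 :: ·
Partition-refinement fixed point:
  B0 = {m0}
  B1 = {m3}
  B2 = {m7}
  B3 = {m13, m16, n13, n16, n17, n9}
  B4 = {m12, m15, m18, m19, n12, n15, n18, n19}
  B5 = {m11}
  B6 = {m10, m17}
  B7 = {m14, m5}
  B8 = {m2, m8}
  B9 = {m1}
  B10 = {m4}
  B11 = {m6, m9, n10, n6}
  B12 = {n0}
  B13 = {n1}
  B14 = {n4}
  B15 = {n11}
  B16 = {n14, n5}
  B17 = {n7}
  B18 = {n2, n8}
  B19 = {n3}
m0 ∈ B0, n0 ∈ B12 → different blocks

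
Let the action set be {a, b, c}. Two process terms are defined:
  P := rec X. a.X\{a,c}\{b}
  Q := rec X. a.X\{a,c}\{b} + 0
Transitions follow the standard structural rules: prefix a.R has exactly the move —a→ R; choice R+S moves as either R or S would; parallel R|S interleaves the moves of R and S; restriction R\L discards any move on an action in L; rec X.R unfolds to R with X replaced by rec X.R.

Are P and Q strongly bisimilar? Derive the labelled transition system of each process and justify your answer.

bisimilar

P's transition system — 2 states:
  s0 = rec X. a.X\{a,c}\{b} :: ··a··> s1
  s1 = (rec X. a.X\{a,c}\{b})\{a,c}\{b} :: ·
Q's transition system — 2 states:
  t0 = rec X. a.X\{a,c}\{b} + 0 :: ··a··> t1
  t1 = (rec X. a.X\{a,c}\{b} + 0)\{a,c}\{b} :: ·
Coarsest stable partition (strong bisimilarity classes):
  B0 = {s0, t0}
  B1 = {s1, t1}
s0 ∈ B0, t0 ∈ B0 → same block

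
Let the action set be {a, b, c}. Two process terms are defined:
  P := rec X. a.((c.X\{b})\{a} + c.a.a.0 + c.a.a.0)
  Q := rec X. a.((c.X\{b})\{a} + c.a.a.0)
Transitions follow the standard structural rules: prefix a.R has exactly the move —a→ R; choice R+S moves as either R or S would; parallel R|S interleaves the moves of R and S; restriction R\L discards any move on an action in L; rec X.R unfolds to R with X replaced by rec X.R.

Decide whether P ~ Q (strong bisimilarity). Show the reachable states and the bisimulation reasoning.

bisimilar

P's transition system — 6 states:
  m0 = rec X. a.((c.X\{b})\{a} + c.a.a.0 + c.a.a.0) has moves -a-> m1
  m1 = (c.(rec X. a.((c.X\{b})\{a} + c.a.a.0 + c.a.a.0))\{b})\{a} + c.a.a.0 + c.a.a.0 has moves -c-> m2, -c-> m3
  m2 = (rec X. a.((c.X\{b})\{a} + c.a.a.0 + c.a.a.0))\{b}\{a} has moves ∅
  m3 = a.a.0 has moves -a-> m4
  m4 = a.0 has moves -a-> m5
  m5 = 0 has moves ∅
Q's transition system — 6 states:
  n0 = rec X. a.((c.X\{b})\{a} + c.a.a.0) has moves -a-> n1
  n1 = (c.(rec X. a.((c.X\{b})\{a} + c.a.a.0))\{b})\{a} + c.a.a.0 has moves -c-> n2, -c-> n3
  n2 = (rec X. a.((c.X\{b})\{a} + c.a.a.0))\{b}\{a} has moves ∅
  n3 = a.a.0 has moves -a-> n4
  n4 = a.0 has moves -a-> n5
  n5 = 0 has moves ∅
Coarsest stable partition (strong bisimilarity classes):
  B0 = {m0, n0}
  B1 = {m1, n1}
  B2 = {m3, n3}
  B3 = {m4, n4}
  B4 = {m2, m5, n2, n5}
m0 ∈ B0, n0 ∈ B0 → same block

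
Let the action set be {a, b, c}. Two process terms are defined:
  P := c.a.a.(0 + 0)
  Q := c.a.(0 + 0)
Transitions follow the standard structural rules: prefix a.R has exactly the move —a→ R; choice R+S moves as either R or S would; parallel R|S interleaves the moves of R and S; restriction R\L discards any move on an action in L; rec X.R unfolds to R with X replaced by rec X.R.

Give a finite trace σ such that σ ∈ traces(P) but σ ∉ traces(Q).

caa

P's transition system — 4 states:
  m0 = c.a.a.(0 + 0) | ··c··> m1
  m1 = a.a.(0 + 0) | ··a··> m2
  m2 = a.(0 + 0) | ··a··> m3
  m3 = 0 + 0 | stopped
Q's transition system — 3 states:
  n0 = c.a.(0 + 0) | ··c··> n1
  n1 = a.(0 + 0) | ··a··> n2
  n2 = 0 + 0 | stopped
Run σ = ⟨caa⟩ on P: start {m0}
  [1] c ⇒ {m1}
  [2] a ⇒ {m2}
  [3] a ⇒ {m3}
  — P admits the full trace.
Run σ = ⟨caa⟩ on Q: start {n0}
  [1] c ⇒ {n1}
  [2] a ⇒ {n2}
  [3] a ⇒ no successor for Q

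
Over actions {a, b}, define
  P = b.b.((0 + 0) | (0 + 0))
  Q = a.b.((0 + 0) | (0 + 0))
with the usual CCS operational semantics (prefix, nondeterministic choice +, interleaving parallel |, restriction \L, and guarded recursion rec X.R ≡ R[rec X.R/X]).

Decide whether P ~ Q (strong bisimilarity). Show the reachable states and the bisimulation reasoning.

LTS(P): 3 reachable states
  s0 = b.b.((0 + 0) | (0 + 0)) ⊢ -b-> s1
  s1 = b.((0 + 0) | (0 + 0)) ⊢ -b-> s2
  s2 = (0 + 0) | (0 + 0) ⊢ (no moves)
LTS(Q): 3 reachable states
  t0 = a.b.((0 + 0) | (0 + 0)) ⊢ -a-> t1
  t1 = b.((0 + 0) | (0 + 0)) ⊢ -b-> t2
  t2 = (0 + 0) | (0 + 0) ⊢ (no moves)
Bisimilarity quotient blocks:
  B0 = {s0}
  B1 = {s1, t1}
  B2 = {s2, t2}
  B3 = {t0}
s0 ∈ B0, t0 ∈ B3 → different blocks

not bisimilar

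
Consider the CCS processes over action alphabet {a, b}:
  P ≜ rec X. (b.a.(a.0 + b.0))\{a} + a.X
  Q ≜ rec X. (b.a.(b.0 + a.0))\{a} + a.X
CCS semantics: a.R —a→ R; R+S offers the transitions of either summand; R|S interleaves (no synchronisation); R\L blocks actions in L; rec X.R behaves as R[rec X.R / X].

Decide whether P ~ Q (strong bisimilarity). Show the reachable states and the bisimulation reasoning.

P's transition system — 2 states:
  p0 = rec X. (b.a.(a.0 + b.0))\{a} + a.X ⊢ =a=> p0, =b=> p1
  p1 = (a.(a.0 + b.0))\{a} ⊢ ∅
Q's transition system — 2 states:
  q0 = rec X. (b.a.(b.0 + a.0))\{a} + a.X ⊢ =a=> q0, =b=> q1
  q1 = (a.(b.0 + a.0))\{a} ⊢ ∅
Coarsest stable partition (strong bisimilarity classes):
  B0 = {p0, q0}
  B1 = {p1, q1}
p0 ∈ B0, q0 ∈ B0 → same block

YES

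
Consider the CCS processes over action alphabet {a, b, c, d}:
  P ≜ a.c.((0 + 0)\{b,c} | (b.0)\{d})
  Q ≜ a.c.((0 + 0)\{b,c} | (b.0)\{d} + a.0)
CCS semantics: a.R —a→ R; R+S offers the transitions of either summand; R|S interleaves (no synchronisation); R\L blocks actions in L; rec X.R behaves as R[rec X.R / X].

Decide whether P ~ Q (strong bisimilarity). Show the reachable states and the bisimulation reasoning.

P ≁ Q

LTS(P): 4 reachable states
  s0 = a.c.((0 + 0)\{b,c} | (b.0)\{d}) :: =a=> s1
  s1 = c.((0 + 0)\{b,c} | (b.0)\{d}) :: =c=> s2
  s2 = (0 + 0)\{b,c} | (b.0)\{d} :: =b=> s3
  s3 = (0 + 0)\{b,c} | 0\{d} :: deadlocked
LTS(Q): 5 reachable states
  t0 = a.c.((0 + 0)\{b,c} | (b.0)\{d} + a.0) :: =a=> t1
  t1 = c.((0 + 0)\{b,c} | (b.0)\{d} + a.0) :: =c=> t2
  t2 = (0 + 0)\{b,c} | (b.0)\{d} + a.0 :: =a=> t3, =b=> t4
  t3 = 0 :: deadlocked
  t4 = (0 + 0)\{b,c} | 0\{d} :: deadlocked
Coarsest stable partition (strong bisimilarity classes):
  B0 = {s0}
  B1 = {s1}
  B2 = {s2}
  B3 = {s3, t3, t4}
  B4 = {t0}
  B5 = {t1}
  B6 = {t2}
s0 ∈ B0, t0 ∈ B4 → different blocks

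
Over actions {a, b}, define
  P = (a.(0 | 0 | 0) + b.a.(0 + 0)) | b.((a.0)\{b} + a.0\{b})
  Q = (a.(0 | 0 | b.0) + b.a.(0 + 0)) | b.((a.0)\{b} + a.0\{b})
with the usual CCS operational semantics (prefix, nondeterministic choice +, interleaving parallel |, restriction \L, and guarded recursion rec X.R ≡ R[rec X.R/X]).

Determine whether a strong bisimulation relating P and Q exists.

NO

Reachable graph of P (12 states):
  s0 = (a.(0 | 0 | 0) + b.a.(0 + 0)) | b.((a.0)\{b} + a.0\{b}) ⊢ -a-> s1, -b-> s2, -b-> s3
  s1 = 0 | 0 | 0 | b.((a.0)\{b} + a.0\{b}) ⊢ -b-> s4
  s2 = (a.(0 | 0 | 0) + b.a.(0 + 0)) | ((a.0)\{b} + a.0\{b}) ⊢ -a-> s4, -a-> s5, -b-> s6
  s3 = a.(0 + 0) | b.((a.0)\{b} + a.0\{b}) ⊢ -a-> s7, -b-> s6
  s4 = 0 | 0 | 0 | ((a.0)\{b} + a.0\{b}) ⊢ -a-> s8
  s5 = (a.(0 | 0 | 0) + b.a.(0 + 0)) | 0\{b} ⊢ -a-> s8, -b-> s9
  s6 = a.(0 + 0) | ((a.0)\{b} + a.0\{b}) ⊢ -a-> s10, -a-> s9
  s7 = (0 + 0) | b.((a.0)\{b} + a.0\{b}) ⊢ -b-> s10
  s8 = 0 | 0 | 0 | 0\{b} ⊢ (no moves)
  s9 = a.(0 + 0) | 0\{b} ⊢ -a-> s11
  s10 = (0 + 0) | ((a.0)\{b} + a.0\{b}) ⊢ -a-> s11
  s11 = (0 + 0) | 0\{b} ⊢ (no moves)
Reachable graph of Q (15 states):
  t0 = (a.(0 | 0 | b.0) + b.a.(0 + 0)) | b.((a.0)\{b} + a.0\{b}) ⊢ -a-> t1, -b-> t2, -b-> t3
  t1 = 0 | 0 | b.0 | b.((a.0)\{b} + a.0\{b}) ⊢ -b-> t4, -b-> t5
  t2 = (a.(0 | 0 | b.0) + b.a.(0 + 0)) | ((a.0)\{b} + a.0\{b}) ⊢ -a-> t5, -a-> t6, -b-> t7
  t3 = a.(0 + 0) | b.((a.0)\{b} + a.0\{b}) ⊢ -a-> t8, -b-> t7
  t4 = 0 | 0 | 0 | b.((a.0)\{b} + a.0\{b}) ⊢ -b-> t9
  t5 = 0 | 0 | b.0 | ((a.0)\{b} + a.0\{b}) ⊢ -a-> t10, -b-> t9
  t6 = (a.(0 | 0 | b.0) + b.a.(0 + 0)) | 0\{b} ⊢ -a-> t10, -b-> t11
  t7 = a.(0 + 0) | ((a.0)\{b} + a.0\{b}) ⊢ -a-> t11, -a-> t12
  t8 = (0 + 0) | b.((a.0)\{b} + a.0\{b}) ⊢ -b-> t12
  t9 = 0 | 0 | 0 | ((a.0)\{b} + a.0\{b}) ⊢ -a-> t13
  t10 = 0 | 0 | b.0 | 0\{b} ⊢ -b-> t13
  t11 = a.(0 + 0) | 0\{b} ⊢ -a-> t14
  t12 = (0 + 0) | ((a.0)\{b} + a.0\{b}) ⊢ -a-> t14
  t13 = 0 | 0 | 0 | 0\{b} ⊢ (no moves)
  t14 = (0 + 0) | 0\{b} ⊢ (no moves)
Coarsest stable partition (strong bisimilarity classes):
  B0 = {s0}
  B1 = {s1, s7, t4, t8}
  B2 = {s10, s4, s9, t11, t12, t9}
  B3 = {s11, s8, t13, t14}
  B4 = {s3, t3}
  B5 = {s6, t7}
  B6 = {s2}
  B7 = {s5}
  B8 = {t0}
  B9 = {t1}
  B10 = {t5, t6}
  B11 = {t10}
  B12 = {t2}
s0 ∈ B0, t0 ∈ B8 → different blocks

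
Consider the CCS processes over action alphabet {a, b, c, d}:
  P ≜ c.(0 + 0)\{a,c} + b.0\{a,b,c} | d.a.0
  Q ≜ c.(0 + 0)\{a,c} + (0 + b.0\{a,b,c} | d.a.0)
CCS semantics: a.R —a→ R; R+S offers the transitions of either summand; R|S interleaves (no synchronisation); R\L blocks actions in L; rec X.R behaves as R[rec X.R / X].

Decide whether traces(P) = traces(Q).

LTS(P): 7 reachable states
  u0 = c.(0 + 0)\{a,c} + b.0\{a,b,c} | d.a.0 has moves ··b··> u1, ··c··> u2, ··d··> u3
  u1 = 0\{a,b,c} | d.a.0 has moves ··d··> u4
  u2 = (0 + 0)\{a,c} has moves deadlocked
  u3 = b.0\{a,b,c} | a.0 has moves ··a··> u5, ··b··> u4
  u4 = 0\{a,b,c} | a.0 has moves ··a··> u6
  u5 = b.0\{a,b,c} | 0 has moves ··b··> u6
  u6 = 0\{a,b,c} | 0 has moves deadlocked
LTS(Q): 7 reachable states
  v0 = c.(0 + 0)\{a,c} + (0 + b.0\{a,b,c} | d.a.0) has moves ··b··> v1, ··c··> v2, ··d··> v3
  v1 = 0\{a,b,c} | d.a.0 has moves ··d··> v4
  v2 = (0 + 0)\{a,c} has moves deadlocked
  v3 = b.0\{a,b,c} | a.0 has moves ··a··> v5, ··b··> v4
  v4 = 0\{a,b,c} | a.0 has moves ··a··> v6
  v5 = b.0\{a,b,c} | 0 has moves ··b··> v6
  v6 = 0\{a,b,c} | 0 has moves deadlocked
Partition-refinement fixed point:
  B0 = {u0, v0}
  B1 = {u1, v1}
  B2 = {u4, v4}
  B3 = {u2, u6, v2, v6}
  B4 = {u3, v3}
  B5 = {u5, v5}
u0 ∈ B0, v0 ∈ B0 → same block
Bisimilar ⇒ trace-equivalent.

trace-equivalent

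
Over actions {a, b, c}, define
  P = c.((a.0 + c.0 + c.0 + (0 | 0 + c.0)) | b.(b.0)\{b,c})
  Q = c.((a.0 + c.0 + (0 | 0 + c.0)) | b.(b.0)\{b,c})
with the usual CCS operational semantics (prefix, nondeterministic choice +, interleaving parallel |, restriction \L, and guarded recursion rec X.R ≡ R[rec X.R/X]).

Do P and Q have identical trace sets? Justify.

Reachable graph of P (5 states):
  m0 = c.((a.0 + c.0 + c.0 + (0 | 0 + c.0)) | b.(b.0)\{b,c}) → —c→ m1
  m1 = (a.0 + c.0 + c.0 + (0 | 0 + c.0)) | b.(b.0)\{b,c} → —a→ m2, —b→ m3, —c→ m2
  m2 = 0 | b.(b.0)\{b,c} → —b→ m4
  m3 = (a.0 + c.0 + c.0 + (0 | 0 + c.0)) | (b.0)\{b,c} → —a→ m4, —c→ m4
  m4 = 0 | (b.0)\{b,c} → stopped
Reachable graph of Q (5 states):
  n0 = c.((a.0 + c.0 + (0 | 0 + c.0)) | b.(b.0)\{b,c}) → —c→ n1
  n1 = (a.0 + c.0 + (0 | 0 + c.0)) | b.(b.0)\{b,c} → —a→ n2, —b→ n3, —c→ n2
  n2 = 0 | b.(b.0)\{b,c} → —b→ n4
  n3 = (a.0 + c.0 + (0 | 0 + c.0)) | (b.0)\{b,c} → —a→ n4, —c→ n4
  n4 = 0 | (b.0)\{b,c} → stopped
Partition-refinement fixed point:
  B0 = {m0, n0}
  B1 = {m1, n1}
  B2 = {m3, n3}
  B3 = {m4, n4}
  B4 = {m2, n2}
m0 ∈ B0, n0 ∈ B0 → same block
Bisimilar ⇒ trace-equivalent.

trace-equivalent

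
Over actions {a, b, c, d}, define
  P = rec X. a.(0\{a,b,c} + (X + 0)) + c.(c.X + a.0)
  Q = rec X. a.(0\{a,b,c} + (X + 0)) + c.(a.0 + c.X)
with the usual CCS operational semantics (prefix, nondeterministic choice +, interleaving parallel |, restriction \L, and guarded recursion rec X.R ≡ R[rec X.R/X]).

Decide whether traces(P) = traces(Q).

LTS(P): 4 reachable states
  p0 = rec X. a.(0\{a,b,c} + (X + 0)) + c.(c.X + a.0) has moves =a=> p1, =c=> p2
  p1 = 0\{a,b,c} + ((rec X. a.(0\{a,b,c} + (X + 0)) + c.(c.X + a.0)) + 0) has moves =a=> p1, =c=> p2
  p2 = c.(rec X. a.(0\{a,b,c} + (X + 0)) + c.(c.X + a.0)) + a.0 has moves =a=> p3, =c=> p0
  p3 = 0 has moves deadlocked
LTS(Q): 4 reachable states
  q0 = rec X. a.(0\{a,b,c} + (X + 0)) + c.(a.0 + c.X) has moves =a=> q1, =c=> q2
  q1 = 0\{a,b,c} + ((rec X. a.(0\{a,b,c} + (X + 0)) + c.(a.0 + c.X)) + 0) has moves =a=> q1, =c=> q2
  q2 = a.0 + c.(rec X. a.(0\{a,b,c} + (X + 0)) + c.(a.0 + c.X)) has moves =a=> q3, =c=> q0
  q3 = 0 has moves deadlocked
Bisimilarity quotient blocks:
  B0 = {p0, p1, q0, q1}
  B1 = {p2, q2}
  B2 = {p3, q3}
p0 ∈ B0, q0 ∈ B0 → same block
Bisimilar ⇒ trace-equivalent.

YES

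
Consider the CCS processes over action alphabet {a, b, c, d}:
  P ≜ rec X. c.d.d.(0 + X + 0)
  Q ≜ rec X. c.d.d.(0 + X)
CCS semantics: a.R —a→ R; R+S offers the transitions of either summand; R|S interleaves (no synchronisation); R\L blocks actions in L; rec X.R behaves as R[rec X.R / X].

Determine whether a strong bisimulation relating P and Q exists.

P's transition system — 4 states:
  u0 = rec X. c.d.d.(0 + X + 0) has moves ··c··> u1
  u1 = d.d.(0 + (rec X. c.d.d.(0 + X + 0)) + 0) has moves ··d··> u2
  u2 = d.(0 + (rec X. c.d.d.(0 + X + 0)) + 0) has moves ··d··> u3
  u3 = 0 + (rec X. c.d.d.(0 + X + 0)) + 0 has moves ··c··> u1
Q's transition system — 4 states:
  v0 = rec X. c.d.d.(0 + X) has moves ··c··> v1
  v1 = d.d.(0 + (rec X. c.d.d.(0 + X))) has moves ··d··> v2
  v2 = d.(0 + (rec X. c.d.d.(0 + X))) has moves ··d··> v3
  v3 = 0 + (rec X. c.d.d.(0 + X)) has moves ··c··> v1
Bisimilarity quotient blocks:
  B0 = {u0, u3, v0, v3}
  B1 = {u1, v1}
  B2 = {u2, v2}
u0 ∈ B0, v0 ∈ B0 → same block

P ~ Q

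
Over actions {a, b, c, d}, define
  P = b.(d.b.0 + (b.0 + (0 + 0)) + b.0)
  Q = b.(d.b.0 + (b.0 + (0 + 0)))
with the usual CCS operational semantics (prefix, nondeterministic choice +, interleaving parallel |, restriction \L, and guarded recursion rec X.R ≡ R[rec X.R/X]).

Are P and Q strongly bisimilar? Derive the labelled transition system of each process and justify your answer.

bisimilar

P's transition system — 4 states:
  u0 = b.(d.b.0 + (b.0 + (0 + 0)) + b.0) → --b--▸ u1
  u1 = d.b.0 + (b.0 + (0 + 0)) + b.0 → --b--▸ u2, --d--▸ u3
  u2 = 0 → (no moves)
  u3 = b.0 → --b--▸ u2
Q's transition system — 4 states:
  v0 = b.(d.b.0 + (b.0 + (0 + 0))) → --b--▸ v1
  v1 = d.b.0 + (b.0 + (0 + 0)) → --b--▸ v2, --d--▸ v3
  v2 = 0 → (no moves)
  v3 = b.0 → --b--▸ v2
Partition-refinement fixed point:
  B0 = {u0, v0}
  B1 = {u1, v1}
  B2 = {u3, v3}
  B3 = {u2, v2}
u0 ∈ B0, v0 ∈ B0 → same block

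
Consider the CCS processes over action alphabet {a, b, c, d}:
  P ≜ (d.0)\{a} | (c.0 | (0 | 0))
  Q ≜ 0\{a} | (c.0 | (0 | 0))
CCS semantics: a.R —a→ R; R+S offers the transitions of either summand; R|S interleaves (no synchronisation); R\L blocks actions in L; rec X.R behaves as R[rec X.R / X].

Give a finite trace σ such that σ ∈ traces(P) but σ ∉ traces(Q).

d

P's transition system — 4 states:
  p0 = (d.0)\{a} | (c.0 | (0 | 0)) ⊢ ··c··> p1, ··d··> p2
  p1 = (d.0)\{a} | (0 | (0 | 0)) ⊢ ··d··> p3
  p2 = 0\{a} | (c.0 | (0 | 0)) ⊢ ··c··> p3
  p3 = 0\{a} | (0 | (0 | 0)) ⊢ ·
Q's transition system — 2 states:
  q0 = 0\{a} | (c.0 | (0 | 0)) ⊢ ··c··> q1
  q1 = 0\{a} | (0 | (0 | 0)) ⊢ ·
Run σ = ⟨d⟩ on P: start {p0}
  step 1 (d): {p2}
  — P admits the full trace.
Run σ = ⟨d⟩ on Q: start {q0}
  step 1 (d): ∅ (Q stuck)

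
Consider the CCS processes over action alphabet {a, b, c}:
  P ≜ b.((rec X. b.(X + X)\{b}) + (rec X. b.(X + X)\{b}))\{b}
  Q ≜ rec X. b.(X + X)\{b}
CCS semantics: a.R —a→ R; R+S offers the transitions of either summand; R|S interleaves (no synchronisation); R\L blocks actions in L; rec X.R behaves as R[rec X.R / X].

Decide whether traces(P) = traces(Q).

P's transition system — 2 states:
  u0 = b.((rec X. b.(X + X)\{b}) + (rec X. b.(X + X)\{b}))\{b} | -b-> u1
  u1 = ((rec X. b.(X + X)\{b}) + (rec X. b.(X + X)\{b}))\{b} | ∅
Q's transition system — 2 states:
  v0 = rec X. b.(X + X)\{b} | -b-> v1
  v1 = ((rec X. b.(X + X)\{b}) + (rec X. b.(X + X)\{b}))\{b} | ∅
Partition-refinement fixed point:
  B0 = {u0, v0}
  B1 = {u1, v1}
u0 ∈ B0, v0 ∈ B0 → same block
Bisimilar ⇒ trace-equivalent.

trace-equivalent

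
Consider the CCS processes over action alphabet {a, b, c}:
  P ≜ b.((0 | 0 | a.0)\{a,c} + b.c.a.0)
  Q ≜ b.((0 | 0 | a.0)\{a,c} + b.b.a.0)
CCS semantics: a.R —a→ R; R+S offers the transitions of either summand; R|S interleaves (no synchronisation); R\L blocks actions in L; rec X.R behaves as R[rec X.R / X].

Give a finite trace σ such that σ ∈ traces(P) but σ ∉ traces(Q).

P's transition system — 5 states:
  m0 = b.((0 | 0 | a.0)\{a,c} + b.c.a.0) :: --b--▸ m1
  m1 = (0 | 0 | a.0)\{a,c} + b.c.a.0 :: --b--▸ m2
  m2 = c.a.0 :: --c--▸ m3
  m3 = a.0 :: --a--▸ m4
  m4 = 0 :: deadlocked
Q's transition system — 5 states:
  n0 = b.((0 | 0 | a.0)\{a,c} + b.b.a.0) :: --b--▸ n1
  n1 = (0 | 0 | a.0)\{a,c} + b.b.a.0 :: --b--▸ n2
  n2 = b.a.0 :: --b--▸ n3
  n3 = a.0 :: --a--▸ n4
  n4 = 0 :: deadlocked
Trace ⟨bbc⟩ through P, begin at {m0}:
  [1] b ⇒ {m1}
  [2] b ⇒ {m2}
  [3] c ⇒ {m3}
  P completes σ.
Trace ⟨bbc⟩ through Q, begin at {n0}:
  [1] b ⇒ {n1}
  [2] b ⇒ {n2}
  [3] c ⇒ ∅  — Q cannot continue

bbc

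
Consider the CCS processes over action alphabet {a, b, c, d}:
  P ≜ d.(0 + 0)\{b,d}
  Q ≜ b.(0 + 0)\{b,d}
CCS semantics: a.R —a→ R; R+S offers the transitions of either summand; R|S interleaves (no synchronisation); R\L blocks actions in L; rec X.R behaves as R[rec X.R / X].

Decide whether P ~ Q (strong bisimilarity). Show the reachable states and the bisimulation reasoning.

LTS(P): 2 reachable states
  u0 = d.(0 + 0)\{b,d} → --d--▸ u1
  u1 = (0 + 0)\{b,d} → (no moves)
LTS(Q): 2 reachable states
  v0 = b.(0 + 0)\{b,d} → --b--▸ v1
  v1 = (0 + 0)\{b,d} → (no moves)
Partition-refinement fixed point:
  B0 = {u0}
  B1 = {u1, v1}
  B2 = {v0}
u0 ∈ B0, v0 ∈ B2 → different blocks

NO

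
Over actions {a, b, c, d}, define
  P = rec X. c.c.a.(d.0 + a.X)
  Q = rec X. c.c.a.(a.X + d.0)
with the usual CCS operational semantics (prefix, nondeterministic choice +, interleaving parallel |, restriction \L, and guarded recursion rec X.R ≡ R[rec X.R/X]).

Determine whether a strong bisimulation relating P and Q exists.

Reachable graph of P (5 states):
  s0 = rec X. c.c.a.(d.0 + a.X) has moves ··c··> s1
  s1 = c.a.(d.0 + a.(rec X. c.c.a.(d.0 + a.X))) has moves ··c··> s2
  s2 = a.(d.0 + a.(rec X. c.c.a.(d.0 + a.X))) has moves ··a··> s3
  s3 = d.0 + a.(rec X. c.c.a.(d.0 + a.X)) has moves ··a··> s0, ··d··> s4
  s4 = 0 has moves ·
Reachable graph of Q (5 states):
  t0 = rec X. c.c.a.(a.X + d.0) has moves ··c··> t1
  t1 = c.a.(a.(rec X. c.c.a.(a.X + d.0)) + d.0) has moves ··c··> t2
  t2 = a.(a.(rec X. c.c.a.(a.X + d.0)) + d.0) has moves ··a··> t3
  t3 = a.(rec X. c.c.a.(a.X + d.0)) + d.0 has moves ··a··> t0, ··d··> t4
  t4 = 0 has moves ·
Bisimilarity quotient blocks:
  B0 = {s0, t0}
  B1 = {s1, t1}
  B2 = {s2, t2}
  B3 = {s3, t3}
  B4 = {s4, t4}
s0 ∈ B0, t0 ∈ B0 → same block

YES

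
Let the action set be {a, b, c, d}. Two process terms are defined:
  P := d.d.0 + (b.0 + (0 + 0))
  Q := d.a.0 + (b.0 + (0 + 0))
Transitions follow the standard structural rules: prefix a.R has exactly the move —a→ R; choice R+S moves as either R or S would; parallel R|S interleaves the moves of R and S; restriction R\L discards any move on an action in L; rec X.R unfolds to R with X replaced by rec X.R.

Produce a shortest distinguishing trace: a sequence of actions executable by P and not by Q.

dd

P's transition system — 3 states:
  p0 = d.d.0 + (b.0 + (0 + 0)) → ··b··> p1, ··d··> p2
  p1 = 0 → ·
  p2 = d.0 → ··d··> p1
Q's transition system — 3 states:
  q0 = d.a.0 + (b.0 + (0 + 0)) → ··b··> q1, ··d··> q2
  q1 = 0 → ·
  q2 = a.0 → ··a··> q1
Executing dd from P (initial set {p0}):
  step 1 (d): {p2}
  step 2 (d): {p1}
  P completes σ.
Executing dd from Q (initial set {q0}):
  step 1 (d): {q2}
  step 2 (d): ∅  — Q cannot continue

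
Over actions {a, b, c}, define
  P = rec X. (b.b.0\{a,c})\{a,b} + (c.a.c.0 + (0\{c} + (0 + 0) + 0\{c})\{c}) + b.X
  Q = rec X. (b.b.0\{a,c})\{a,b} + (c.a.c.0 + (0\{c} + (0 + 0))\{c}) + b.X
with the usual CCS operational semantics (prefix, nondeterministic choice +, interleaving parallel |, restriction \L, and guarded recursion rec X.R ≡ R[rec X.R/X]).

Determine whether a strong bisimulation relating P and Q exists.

LTS(P): 4 reachable states
  u0 = rec X. (b.b.0\{a,c})\{a,b} + (c.a.c.0 + (0\{c} + (0 + 0) + 0\{c})\{c}) + b.X → -b-> u0, -c-> u1
  u1 = a.c.0 → -a-> u2
  u2 = c.0 → -c-> u3
  u3 = 0 → deadlocked
LTS(Q): 4 reachable states
  v0 = rec X. (b.b.0\{a,c})\{a,b} + (c.a.c.0 + (0\{c} + (0 + 0))\{c}) + b.X → -b-> v0, -c-> v1
  v1 = a.c.0 → -a-> v2
  v2 = c.0 → -c-> v3
  v3 = 0 → deadlocked
Bisimilarity quotient blocks:
  B0 = {u0, v0}
  B1 = {u1, v1}
  B2 = {u2, v2}
  B3 = {u3, v3}
u0 ∈ B0, v0 ∈ B0 → same block

bisimilar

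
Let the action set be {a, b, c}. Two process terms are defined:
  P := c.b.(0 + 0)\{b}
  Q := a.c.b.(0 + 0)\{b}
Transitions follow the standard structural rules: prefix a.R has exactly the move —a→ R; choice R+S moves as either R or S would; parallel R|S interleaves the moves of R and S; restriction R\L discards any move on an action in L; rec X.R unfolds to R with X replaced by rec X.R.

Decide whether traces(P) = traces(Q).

LTS(P): 3 reachable states
  s0 = c.b.(0 + 0)\{b} :: —c→ s1
  s1 = b.(0 + 0)\{b} :: —b→ s2
  s2 = (0 + 0)\{b} :: (no moves)
LTS(Q): 4 reachable states
  t0 = a.c.b.(0 + 0)\{b} :: —a→ t1
  t1 = c.b.(0 + 0)\{b} :: —c→ t2
  t2 = b.(0 + 0)\{b} :: —b→ t3
  t3 = (0 + 0)\{b} :: (no moves)
Run σ = ⟨c⟩ on P: start {s0}
  after c @ step 1: {s1}
  — P admits the full trace.
Run σ = ⟨c⟩ on Q: start {t0}
  after c @ step 1: ∅ (Q stuck)

trace-distinct — witness ⟨c⟩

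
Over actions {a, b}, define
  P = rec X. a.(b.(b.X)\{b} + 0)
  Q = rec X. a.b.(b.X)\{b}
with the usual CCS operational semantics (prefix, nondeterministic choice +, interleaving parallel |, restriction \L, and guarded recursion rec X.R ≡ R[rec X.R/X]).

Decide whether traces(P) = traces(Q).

YES

Reachable graph of P (3 states):
  m0 = rec X. a.(b.(b.X)\{b} + 0) → --a--▸ m1
  m1 = b.(b.(rec X. a.(b.(b.X)\{b} + 0)))\{b} + 0 → --b--▸ m2
  m2 = (b.(rec X. a.(b.(b.X)\{b} + 0)))\{b} → (no moves)
Reachable graph of Q (3 states):
  n0 = rec X. a.b.(b.X)\{b} → --a--▸ n1
  n1 = b.(b.(rec X. a.b.(b.X)\{b}))\{b} → --b--▸ n2
  n2 = (b.(rec X. a.b.(b.X)\{b}))\{b} → (no moves)
Bisimilarity quotient blocks:
  B0 = {m0, n0}
  B1 = {m1, n1}
  B2 = {m2, n2}
m0 ∈ B0, n0 ∈ B0 → same block
Bisimilar ⇒ trace-equivalent.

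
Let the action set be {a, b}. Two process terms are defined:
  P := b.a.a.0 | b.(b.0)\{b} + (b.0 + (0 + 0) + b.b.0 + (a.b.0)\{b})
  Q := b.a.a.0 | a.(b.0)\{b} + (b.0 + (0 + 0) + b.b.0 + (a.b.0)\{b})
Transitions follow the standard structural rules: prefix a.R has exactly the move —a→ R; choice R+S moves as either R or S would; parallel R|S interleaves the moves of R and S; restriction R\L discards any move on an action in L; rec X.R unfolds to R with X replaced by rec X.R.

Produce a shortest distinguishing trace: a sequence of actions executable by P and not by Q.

bab

P's transition system — 11 states:
  u0 = b.a.a.0 | b.(b.0)\{b} + (b.0 + (0 + 0) + b.b.0 + (a.b.0)\{b}) → —a→ u1, —b→ u2, —b→ u3, —b→ u4, —b→ u5
  u1 = (b.0)\{b} → ∅
  u2 = 0 → ∅
  u3 = a.a.0 | b.(b.0)\{b} → —a→ u6, —b→ u7
  u4 = b.0 → —b→ u2
  u5 = b.a.a.0 | (b.0)\{b} → —b→ u7
  u6 = a.0 | b.(b.0)\{b} → —a→ u8, —b→ u9
  u7 = a.a.0 | (b.0)\{b} → —a→ u9
  u8 = 0 | b.(b.0)\{b} → —b→ u10
  u9 = a.0 | (b.0)\{b} → —a→ u10
  u10 = 0 | (b.0)\{b} → ∅
Q's transition system — 11 states:
  v0 = b.a.a.0 | a.(b.0)\{b} + (b.0 + (0 + 0) + b.b.0 + (a.b.0)\{b}) → —a→ v1, —a→ v2, —b→ v3, —b→ v4, —b→ v5
  v1 = (b.0)\{b} → ∅
  v2 = b.a.a.0 | (b.0)\{b} → —b→ v6
  v3 = 0 → ∅
  v4 = a.a.0 | a.(b.0)\{b} → —a→ v6, —a→ v7
  v5 = b.0 → —b→ v3
  v6 = a.a.0 | (b.0)\{b} → —a→ v8
  v7 = a.0 | a.(b.0)\{b} → —a→ v8, —a→ v9
  v8 = a.0 | (b.0)\{b} → —a→ v10
  v9 = 0 | a.(b.0)\{b} → —a→ v10
  v10 = 0 | (b.0)\{b} → ∅
Run σ = ⟨bab⟩ on P: start {u0}
  [1] b ⇒ {u2, u3, u4, u5}
  [2] a ⇒ {u6}
  [3] b ⇒ {u9}
  — P admits the full trace.
Run σ = ⟨bab⟩ on Q: start {v0}
  [1] b ⇒ {v3, v4, v5}
  [2] a ⇒ {v6, v7}
  [3] b ⇒ ∅  — Q cannot continue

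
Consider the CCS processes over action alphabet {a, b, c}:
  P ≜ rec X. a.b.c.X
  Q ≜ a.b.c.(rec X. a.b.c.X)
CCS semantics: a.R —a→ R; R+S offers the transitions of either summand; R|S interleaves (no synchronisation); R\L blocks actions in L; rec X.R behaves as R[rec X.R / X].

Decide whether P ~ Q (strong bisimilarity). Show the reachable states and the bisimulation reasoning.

LTS(P): 3 reachable states
  p0 = rec X. a.b.c.X → —a→ p1
  p1 = b.c.(rec X. a.b.c.X) → —b→ p2
  p2 = c.(rec X. a.b.c.X) → —c→ p0
LTS(Q): 4 reachable states
  q0 = a.b.c.(rec X. a.b.c.X) → —a→ q1
  q1 = b.c.(rec X. a.b.c.X) → —b→ q2
  q2 = c.(rec X. a.b.c.X) → —c→ q3
  q3 = rec X. a.b.c.X → —a→ q1
Bisimilarity quotient blocks:
  B0 = {p0, q0, q3}
  B1 = {p1, q1}
  B2 = {p2, q2}
p0 ∈ B0, q0 ∈ B0 → same block

YES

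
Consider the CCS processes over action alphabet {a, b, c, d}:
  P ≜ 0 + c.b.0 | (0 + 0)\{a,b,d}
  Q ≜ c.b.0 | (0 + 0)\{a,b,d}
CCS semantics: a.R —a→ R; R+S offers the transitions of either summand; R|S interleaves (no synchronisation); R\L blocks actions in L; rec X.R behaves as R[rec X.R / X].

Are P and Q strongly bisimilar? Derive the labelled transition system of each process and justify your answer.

bisimilar

LTS(P): 3 reachable states
  m0 = 0 + c.b.0 | (0 + 0)\{a,b,d} has moves ··c··> m1
  m1 = b.0 | (0 + 0)\{a,b,d} has moves ··b··> m2
  m2 = 0 | (0 + 0)\{a,b,d} has moves (no moves)
LTS(Q): 3 reachable states
  n0 = c.b.0 | (0 + 0)\{a,b,d} has moves ··c··> n1
  n1 = b.0 | (0 + 0)\{a,b,d} has moves ··b··> n2
  n2 = 0 | (0 + 0)\{a,b,d} has moves (no moves)
Partition-refinement fixed point:
  B0 = {m0, n0}
  B1 = {m1, n1}
  B2 = {m2, n2}
m0 ∈ B0, n0 ∈ B0 → same block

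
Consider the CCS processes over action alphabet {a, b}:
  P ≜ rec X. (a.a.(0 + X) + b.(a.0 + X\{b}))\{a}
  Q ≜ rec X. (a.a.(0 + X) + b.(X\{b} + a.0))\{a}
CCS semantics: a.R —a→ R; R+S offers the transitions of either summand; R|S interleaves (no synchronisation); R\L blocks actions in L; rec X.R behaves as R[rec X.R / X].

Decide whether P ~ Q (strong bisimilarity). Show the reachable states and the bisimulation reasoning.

P ~ Q

LTS(P): 2 reachable states
  u0 = rec X. (a.a.(0 + X) + b.(a.0 + X\{b}))\{a} | -b-> u1
  u1 = (a.0 + (rec X. (a.a.(0 + X) + b.(a.0 + X\{b}))\{a})\{b})\{a} | deadlocked
LTS(Q): 2 reachable states
  v0 = rec X. (a.a.(0 + X) + b.(X\{b} + a.0))\{a} | -b-> v1
  v1 = ((rec X. (a.a.(0 + X) + b.(X\{b} + a.0))\{a})\{b} + a.0)\{a} | deadlocked
Bisimilarity quotient blocks:
  B0 = {u0, v0}
  B1 = {u1, v1}
u0 ∈ B0, v0 ∈ B0 → same block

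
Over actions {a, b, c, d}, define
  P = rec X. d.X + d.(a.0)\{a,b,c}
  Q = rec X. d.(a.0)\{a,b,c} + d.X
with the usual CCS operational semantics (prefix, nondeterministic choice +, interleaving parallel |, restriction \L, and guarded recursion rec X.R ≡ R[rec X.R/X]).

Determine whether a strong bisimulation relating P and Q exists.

Reachable graph of P (2 states):
  u0 = rec X. d.X + d.(a.0)\{a,b,c} has moves ··d··> u0, ··d··> u1
  u1 = (a.0)\{a,b,c} has moves ·
Reachable graph of Q (2 states):
  v0 = rec X. d.(a.0)\{a,b,c} + d.X has moves ··d··> v0, ··d··> v1
  v1 = (a.0)\{a,b,c} has moves ·
Bisimilarity quotient blocks:
  B0 = {u0, v0}
  B1 = {u1, v1}
u0 ∈ B0, v0 ∈ B0 → same block

bisimilar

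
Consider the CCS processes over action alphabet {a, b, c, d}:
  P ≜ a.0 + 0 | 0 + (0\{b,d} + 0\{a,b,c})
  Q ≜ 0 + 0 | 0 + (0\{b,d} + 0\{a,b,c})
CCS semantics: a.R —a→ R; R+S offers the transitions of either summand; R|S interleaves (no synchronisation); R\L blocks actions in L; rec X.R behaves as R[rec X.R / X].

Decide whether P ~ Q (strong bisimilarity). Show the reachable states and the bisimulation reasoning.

LTS(P): 2 reachable states
  p0 = a.0 + 0 | 0 + (0\{b,d} + 0\{a,b,c}) :: --a--▸ p1
  p1 = 0 :: ∅
LTS(Q): 1 reachable states
  q0 = 0 + 0 | 0 + (0\{b,d} + 0\{a,b,c}) :: ∅
Partition-refinement fixed point:
  B0 = {p0}
  B1 = {p1, q0}
p0 ∈ B0, q0 ∈ B1 → different blocks

not bisimilar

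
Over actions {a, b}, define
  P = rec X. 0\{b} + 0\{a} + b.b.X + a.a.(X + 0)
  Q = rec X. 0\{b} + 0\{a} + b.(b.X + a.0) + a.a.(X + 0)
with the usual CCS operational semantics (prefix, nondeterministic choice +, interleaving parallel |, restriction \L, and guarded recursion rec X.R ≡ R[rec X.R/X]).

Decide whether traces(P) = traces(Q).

Reachable graph of P (4 states):
  m0 = rec X. 0\{b} + 0\{a} + b.b.X + a.a.(X + 0) → ··a··> m1, ··b··> m2
  m1 = a.((rec X. 0\{b} + 0\{a} + b.b.X + a.a.(X + 0)) + 0) → ··a··> m3
  m2 = b.(rec X. 0\{b} + 0\{a} + b.b.X + a.a.(X + 0)) → ··b··> m0
  m3 = (rec X. 0\{b} + 0\{a} + b.b.X + a.a.(X + 0)) + 0 → ··a··> m1, ··b··> m2
Reachable graph of Q (5 states):
  n0 = rec X. 0\{b} + 0\{a} + b.(b.X + a.0) + a.a.(X + 0) → ··a··> n1, ··b··> n2
  n1 = a.((rec X. 0\{b} + 0\{a} + b.(b.X + a.0) + a.a.(X + 0)) + 0) → ··a··> n3
  n2 = b.(rec X. 0\{b} + 0\{a} + b.(b.X + a.0) + a.a.(X + 0)) + a.0 → ··a··> n4, ··b··> n0
  n3 = (rec X. 0\{b} + 0\{a} + b.(b.X + a.0) + a.a.(X + 0)) + 0 → ··a··> n1, ··b··> n2
  n4 = 0 → deadlocked
Run σ = ⟨ba⟩ on Q: start {n0}
  after b @ step 1: {n2}
  after a @ step 2: {n4}
  — Q admits the full trace.
Run σ = ⟨ba⟩ on P: start {m0}
  after b @ step 1: {m2}
  after a @ step 2: no successor for P

NO — witness ⟨ba⟩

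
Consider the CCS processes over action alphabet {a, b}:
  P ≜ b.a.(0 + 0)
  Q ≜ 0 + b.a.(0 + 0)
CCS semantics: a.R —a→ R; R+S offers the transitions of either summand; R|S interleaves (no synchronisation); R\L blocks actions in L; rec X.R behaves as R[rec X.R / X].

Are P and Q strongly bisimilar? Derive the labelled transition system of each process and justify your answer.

P ~ Q

Reachable graph of P (3 states):
  m0 = b.a.(0 + 0) ⊢ --b--▸ m1
  m1 = a.(0 + 0) ⊢ --a--▸ m2
  m2 = 0 + 0 ⊢ (no moves)
Reachable graph of Q (3 states):
  n0 = 0 + b.a.(0 + 0) ⊢ --b--▸ n1
  n1 = a.(0 + 0) ⊢ --a--▸ n2
  n2 = 0 + 0 ⊢ (no moves)
Partition-refinement fixed point:
  B0 = {m0, n0}
  B1 = {m1, n1}
  B2 = {m2, n2}
m0 ∈ B0, n0 ∈ B0 → same block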